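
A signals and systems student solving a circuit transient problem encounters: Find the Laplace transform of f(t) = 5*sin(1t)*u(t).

Standard pair: sin(wt)*u(t) <-> w/(s^2+w^2)
With w = 1: L{5*sin(1t)*u(t)} = 5/(s^2+1)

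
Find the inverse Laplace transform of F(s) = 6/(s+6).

Standard pair: k/(s+a) <-> k*e^(-at)*u(t)
With k=6, a=6: f(t) = 6*e^(-6t)*u(t)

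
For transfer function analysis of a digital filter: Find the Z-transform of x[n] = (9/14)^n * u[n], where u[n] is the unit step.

The Z-transform of a^n * u[n] is z/(z-a) for |z| > |a|.
Here a = 9/14, so X(z) = z/(z - (9/14)) = 14z/(14z - 9)
ROC: |z| > 9/14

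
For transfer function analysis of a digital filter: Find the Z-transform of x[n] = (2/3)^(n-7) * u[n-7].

Time-shifting property: if X(z) = Z{x[n]}, then Z{x[n-d]} = z^(-d) * X(z)
X(z) = z/(z - 2/3) for x[n] = (2/3)^n * u[n]
Z{x[n-7]} = z^(-7) * z/(z - 2/3) = z^(-6)/(z - 2/3)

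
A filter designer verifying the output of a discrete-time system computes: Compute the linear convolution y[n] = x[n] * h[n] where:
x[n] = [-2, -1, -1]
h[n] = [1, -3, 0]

y[n] = sum_k x[k]*h[n-k]. Output length = len(x) + len(h) - 1 = 3 + 3 - 1 = 5.
y[0] = -2*1 = -2
y[1] = -1*1 + -2*-3 = 5
y[2] = -1*1 + -1*-3 + -2*0 = 2
y[3] = -1*-3 + -1*0 = 3
y[4] = -1*0 = 0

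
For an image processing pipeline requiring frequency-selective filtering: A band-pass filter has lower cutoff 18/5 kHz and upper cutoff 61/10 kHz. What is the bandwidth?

Bandwidth = f_high - f_low
= 61/10 kHz - 18/5 kHz = 5/2 kHz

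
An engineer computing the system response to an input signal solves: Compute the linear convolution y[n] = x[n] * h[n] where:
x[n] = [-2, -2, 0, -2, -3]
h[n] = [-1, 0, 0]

y[n] = sum_k x[k]*h[n-k]. Output length = len(x) + len(h) - 1 = 5 + 3 - 1 = 7.
y[0] = -2*-1 = 2
y[1] = -2*-1 + -2*0 = 2
y[2] = 0*-1 + -2*0 + -2*0 = 0
y[3] = -2*-1 + 0*0 + -2*0 = 2
y[4] = -3*-1 + -2*0 + 0*0 = 3
y[5] = -3*0 + -2*0 = 0
y[6] = -3*0 = 0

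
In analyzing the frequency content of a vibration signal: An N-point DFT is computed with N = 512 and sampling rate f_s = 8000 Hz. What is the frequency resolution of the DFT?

DFT frequency resolution = f_s / N
= 8000 / 512 = 125/8 Hz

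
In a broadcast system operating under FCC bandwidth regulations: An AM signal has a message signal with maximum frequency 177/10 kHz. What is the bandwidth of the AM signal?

In AM (double-sideband), the bandwidth is twice the message frequency.
BW = 2 * f_m = 2 * 177/10 kHz = 177/5 kHz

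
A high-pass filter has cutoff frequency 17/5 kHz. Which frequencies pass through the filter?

A high-pass filter passes all frequencies above the cutoff frequency 17/5 kHz and attenuates lower frequencies.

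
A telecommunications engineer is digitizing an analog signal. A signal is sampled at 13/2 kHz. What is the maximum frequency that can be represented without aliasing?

The maximum frequency that can be represented without aliasing
is the Nyquist frequency: f_max = f_s / 2 = 13/2 kHz / 2 = 13/4 kHz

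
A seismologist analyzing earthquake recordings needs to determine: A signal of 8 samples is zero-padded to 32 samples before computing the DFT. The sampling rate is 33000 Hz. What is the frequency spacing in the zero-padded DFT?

Original DFT: N = 8, resolution = f_s/N = 33000/8 = 4125 Hz
Zero-padded DFT: N = 32, resolution = f_s/N = 33000/32 = 4125/4 Hz
Zero-padding interpolates the spectrum (finer frequency grid)
but does NOT improve the true spectral resolution (ability to resolve close frequencies).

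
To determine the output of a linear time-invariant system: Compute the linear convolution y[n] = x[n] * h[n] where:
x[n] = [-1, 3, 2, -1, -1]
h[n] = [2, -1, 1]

y[n] = sum_k x[k]*h[n-k]. Output length = len(x) + len(h) - 1 = 5 + 3 - 1 = 7.
y[0] = -1*2 = -2
y[1] = 3*2 + -1*-1 = 7
y[2] = 2*2 + 3*-1 + -1*1 = 0
y[3] = -1*2 + 2*-1 + 3*1 = -1
y[4] = -1*2 + -1*-1 + 2*1 = 1
y[5] = -1*-1 + -1*1 = 0
y[6] = -1*1 = -1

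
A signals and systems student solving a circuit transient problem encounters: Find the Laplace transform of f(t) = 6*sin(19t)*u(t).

Standard pair: sin(wt)*u(t) <-> w/(s^2+w^2)
With w = 19: L{6*sin(19t)*u(t)} = 114/(s^2+361)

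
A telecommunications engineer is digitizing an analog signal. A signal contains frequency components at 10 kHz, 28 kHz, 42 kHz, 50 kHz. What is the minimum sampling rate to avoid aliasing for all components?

The highest frequency component is f_max = 50 kHz.
Nyquist rate = 2 * f_max = 2 * 50 kHz = 100 kHz.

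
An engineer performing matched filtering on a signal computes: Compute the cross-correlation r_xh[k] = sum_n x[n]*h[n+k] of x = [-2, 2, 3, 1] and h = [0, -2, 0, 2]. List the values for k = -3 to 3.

Both sequences indexed from 0 and zero outside their support.
Lags with overlap: k = -3 to 3.
  r_xh[-3] = x[3]*h[0] = 0
  r_xh[-2] = x[2]*h[0] + x[3]*h[1] = -2
  r_xh[-1] = x[1]*h[0] + x[2]*h[1] + x[3]*h[2] = -6
  r_xh[0] = x[0]*h[0] + x[1]*h[1] + x[2]*h[2] + x[3]*h[3] = -2
  r_xh[1] = x[0]*h[1] + x[1]*h[2] + x[2]*h[3] = 10
  r_xh[2] = x[0]*h[2] + x[1]*h[3] = 4
  r_xh[3] = x[0]*h[3] = -4
r_xh = [0, -2, -6, -2, 10, 4, -4] (for k = -3, ..., 3)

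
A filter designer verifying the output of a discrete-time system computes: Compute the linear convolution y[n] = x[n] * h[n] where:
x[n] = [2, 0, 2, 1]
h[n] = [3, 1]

y[n] = sum_k x[k]*h[n-k]. Output length = len(x) + len(h) - 1 = 4 + 2 - 1 = 5.
y[0] = 2*3 = 6
y[1] = 0*3 + 2*1 = 2
y[2] = 2*3 + 0*1 = 6
y[3] = 1*3 + 2*1 = 5
y[4] = 1*1 = 1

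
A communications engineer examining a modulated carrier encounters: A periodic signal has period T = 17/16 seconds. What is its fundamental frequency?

The fundamental frequency is the reciprocal of the period.
f = 1/T = 1/(17/16) = 16/17 Hz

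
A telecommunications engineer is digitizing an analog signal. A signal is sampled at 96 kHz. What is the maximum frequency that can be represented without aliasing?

The maximum frequency that can be represented without aliasing
is the Nyquist frequency: f_max = f_s / 2 = 96 kHz / 2 = 48 kHz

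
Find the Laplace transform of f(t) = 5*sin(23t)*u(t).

Standard pair: sin(wt)*u(t) <-> w/(s^2+w^2)
With w = 23: L{5*sin(23t)*u(t)} = 115/(s^2+529)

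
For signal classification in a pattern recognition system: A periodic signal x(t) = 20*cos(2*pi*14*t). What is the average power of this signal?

Average power of A*cos(wt) is A^2/2.
P = 20^2 / 2 = 400/2 = 200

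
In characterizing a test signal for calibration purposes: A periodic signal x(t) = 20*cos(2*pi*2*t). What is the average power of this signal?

Average power of A*cos(wt) is A^2/2.
P = 20^2 / 2 = 400/2 = 200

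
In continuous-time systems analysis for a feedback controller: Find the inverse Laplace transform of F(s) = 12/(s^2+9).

Standard pair: w/(s^2+w^2) <-> sin(wt)*u(t)
Recognize w^2 = 9, so w = 3; numerator 12 = 4*3.
f(t) = 4*sin(3t)*u(t)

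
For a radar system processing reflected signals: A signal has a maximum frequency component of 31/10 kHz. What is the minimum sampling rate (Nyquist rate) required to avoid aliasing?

By the Nyquist-Shannon sampling theorem,
the minimum sampling rate (Nyquist rate) must be at least 2 * f_max.
Nyquist rate = 2 * 31/10 kHz = 31/5 kHz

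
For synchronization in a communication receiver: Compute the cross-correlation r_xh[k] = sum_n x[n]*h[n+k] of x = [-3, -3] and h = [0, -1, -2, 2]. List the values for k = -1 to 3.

Both sequences indexed from 0 and zero outside their support.
Lags with overlap: k = -1 to 3.
  r_xh[-1] = x[1]*h[0] = 0
  r_xh[0] = x[0]*h[0] + x[1]*h[1] = 3
  r_xh[1] = x[0]*h[1] + x[1]*h[2] = 9
  r_xh[2] = x[0]*h[2] + x[1]*h[3] = 0
  r_xh[3] = x[0]*h[3] = -6
r_xh = [0, 3, 9, 0, -6] (for k = -1, ..., 3)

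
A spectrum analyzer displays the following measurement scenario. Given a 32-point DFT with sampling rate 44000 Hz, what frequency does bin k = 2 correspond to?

The frequency of DFT bin k is: f_k = k * f_s / N
f_2 = 2 * 44000 / 32 = 2750 Hz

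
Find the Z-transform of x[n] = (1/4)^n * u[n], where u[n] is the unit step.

The Z-transform of a^n * u[n] is z/(z-a) for |z| > |a|.
Here a = 1/4, so X(z) = z/(z - (1/4)) = 4z/(4z - 1)
ROC: |z| > 1/4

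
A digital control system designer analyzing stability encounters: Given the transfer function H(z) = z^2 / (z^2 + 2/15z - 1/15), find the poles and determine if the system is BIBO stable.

Poles are roots of the denominator: z^2 + 2/15z - 1/15 = 0.
Quadratic formula: z = [-(2/15) +/- sqrt((2/15)^2 - 4*(-1/15))] / 2
Discriminant = 4/225 + 4/15 = 64/225; sqrt = 8/15.
z = (-2/15 +/- 8/15) / 2 => z = 1/5 or z = -1/3.
|p1| = 1/5, |p2| = 1/3.
For BIBO stability, all poles must lie inside the unit circle (|p| < 1).
System is STABLE since both |p| < 1.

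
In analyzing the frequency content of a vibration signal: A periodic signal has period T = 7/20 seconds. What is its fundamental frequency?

The fundamental frequency is the reciprocal of the period.
f = 1/T = 1/(7/20) = 20/7 Hz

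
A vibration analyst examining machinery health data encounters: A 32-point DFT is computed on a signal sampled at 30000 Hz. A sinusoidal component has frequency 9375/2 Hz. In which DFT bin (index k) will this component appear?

DFT frequency resolution = f_s/N = 30000/32 = 1875/2 Hz
Bin index k = f_signal / resolution = 9375/2 / 1875/2 = 5
The signal frequency 9375/2 Hz falls in DFT bin k = 5.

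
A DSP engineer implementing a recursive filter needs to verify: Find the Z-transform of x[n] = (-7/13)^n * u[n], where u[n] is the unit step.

The Z-transform of a^n * u[n] is z/(z-a) for |z| > |a|.
Here a = -7/13, so X(z) = z/(z - (-7/13)) = 13z/(13z + 7)
ROC: |z| > 7/13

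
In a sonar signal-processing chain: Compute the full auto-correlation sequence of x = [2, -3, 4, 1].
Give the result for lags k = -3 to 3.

r_xx[k] = sum_m x[m]*x[m+k], indexed from 0, for k = -3 to 3:
  r_xx[-3] = x[3]*x[0] = 2
  r_xx[-2] = x[2]*x[0] + x[3]*x[1] = 5
  r_xx[-1] = x[1]*x[0] + x[2]*x[1] + x[3]*x[2] = -14
  r_xx[0] = x[0]*x[0] + x[1]*x[1] + x[2]*x[2] + x[3]*x[3] = 30
  r_xx[1] = x[0]*x[1] + x[1]*x[2] + x[2]*x[3] = -14
  r_xx[2] = x[0]*x[2] + x[1]*x[3] = 5
  r_xx[3] = x[0]*x[3] = 2
r_xx = [2, 5, -14, 30, -14, 5, 2]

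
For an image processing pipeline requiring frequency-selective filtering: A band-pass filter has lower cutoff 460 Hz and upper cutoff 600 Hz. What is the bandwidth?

Bandwidth = f_high - f_low
= 600 Hz - 460 Hz = 140 Hz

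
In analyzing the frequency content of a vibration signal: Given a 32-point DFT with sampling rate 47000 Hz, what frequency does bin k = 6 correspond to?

The frequency of DFT bin k is: f_k = k * f_s / N
f_6 = 6 * 47000 / 32 = 17625/2 Hz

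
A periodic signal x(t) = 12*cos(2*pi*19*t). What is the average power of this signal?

Average power of A*cos(wt) is A^2/2.
P = 12^2 / 2 = 144/2 = 72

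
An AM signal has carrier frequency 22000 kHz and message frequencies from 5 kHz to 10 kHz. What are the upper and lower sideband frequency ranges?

Upper sideband (USB) = fc + [fm_low, fm_high] = 22000 + [5, 10] = [22005, 22010] kHz
Lower sideband (LSB) = fc - [fm_high, fm_low] = 22000 - [10, 5] = [21990, 21995] kHz
Total occupied spectrum: 21990 kHz to 22010 kHz (plus carrier at 22000 kHz)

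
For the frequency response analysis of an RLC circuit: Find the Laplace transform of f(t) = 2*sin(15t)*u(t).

Standard pair: sin(wt)*u(t) <-> w/(s^2+w^2)
With w = 15: L{2*sin(15t)*u(t)} = 30/(s^2+225)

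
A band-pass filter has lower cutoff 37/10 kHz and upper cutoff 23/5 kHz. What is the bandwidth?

Bandwidth = f_high - f_low
= 23/5 kHz - 37/10 kHz = 9/10 kHz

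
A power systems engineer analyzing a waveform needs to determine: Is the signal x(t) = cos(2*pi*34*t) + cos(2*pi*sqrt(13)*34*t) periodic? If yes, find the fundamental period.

f1 = 34 Hz, f2 = 34*sqrt(13) Hz
Ratio f2/f1 = sqrt(13), which is irrational.
Since the frequency ratio is irrational, no common period exists.
The signal is not periodic.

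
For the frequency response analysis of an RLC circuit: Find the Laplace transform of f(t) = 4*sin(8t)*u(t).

Standard pair: sin(wt)*u(t) <-> w/(s^2+w^2)
With w = 8: L{4*sin(8t)*u(t)} = 32/(s^2+64)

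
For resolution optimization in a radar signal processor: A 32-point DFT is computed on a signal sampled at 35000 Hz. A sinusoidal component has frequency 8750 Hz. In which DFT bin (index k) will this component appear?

DFT frequency resolution = f_s/N = 35000/32 = 4375/4 Hz
Bin index k = f_signal / resolution = 8750 / 4375/4 = 8
The signal frequency 8750 Hz falls in DFT bin k = 8.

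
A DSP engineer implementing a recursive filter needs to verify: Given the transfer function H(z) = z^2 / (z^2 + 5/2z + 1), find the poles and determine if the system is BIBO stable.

Poles are roots of the denominator: z^2 + 5/2z + 1 = 0.
Quadratic formula: z = [-(5/2) +/- sqrt((5/2)^2 - 4*(1))] / 2
Discriminant = 25/4 - 4 = 9/4; sqrt = 3/2.
z = (-5/2 +/- 3/2) / 2 => z = -1/2 or z = -2.
|p1| = 2, |p2| = 1/2.
For BIBO stability, all poles must lie inside the unit circle (|p| < 1).
System is UNSTABLE since at least one |p| >= 1.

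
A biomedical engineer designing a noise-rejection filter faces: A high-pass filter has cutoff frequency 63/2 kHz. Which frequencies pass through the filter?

A high-pass filter passes all frequencies above the cutoff frequency 63/2 kHz and attenuates lower frequencies.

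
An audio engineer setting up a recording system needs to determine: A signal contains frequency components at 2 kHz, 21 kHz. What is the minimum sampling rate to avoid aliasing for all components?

The highest frequency component is f_max = 21 kHz.
Nyquist rate = 2 * f_max = 2 * 21 kHz = 42 kHz.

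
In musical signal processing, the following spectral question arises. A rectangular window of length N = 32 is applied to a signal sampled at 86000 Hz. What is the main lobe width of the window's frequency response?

For a rectangular window of length N,
the main lobe width in frequency is 2*f_s/N.
= 2*86000/32 = 5375 Hz
This determines the minimum frequency separation for resolving two sinusoids.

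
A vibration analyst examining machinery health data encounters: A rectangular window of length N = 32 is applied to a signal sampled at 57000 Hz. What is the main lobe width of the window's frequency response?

For a rectangular window of length N,
the main lobe width in frequency is 2*f_s/N.
= 2*57000/32 = 7125/2 Hz
This determines the minimum frequency separation for resolving two sinusoids.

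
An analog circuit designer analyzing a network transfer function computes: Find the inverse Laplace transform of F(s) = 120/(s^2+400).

Standard pair: w/(s^2+w^2) <-> sin(wt)*u(t)
Recognize w^2 = 400, so w = 20; numerator 120 = 6*20.
f(t) = 6*sin(20t)*u(t)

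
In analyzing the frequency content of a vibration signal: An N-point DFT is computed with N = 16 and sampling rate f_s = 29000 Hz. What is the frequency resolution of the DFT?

DFT frequency resolution = f_s / N
= 29000 / 16 = 3625/2 Hz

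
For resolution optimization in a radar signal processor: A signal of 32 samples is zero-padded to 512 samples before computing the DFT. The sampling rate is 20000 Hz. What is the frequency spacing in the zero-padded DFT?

Original DFT: N = 32, resolution = f_s/N = 20000/32 = 625 Hz
Zero-padded DFT: N = 512, resolution = f_s/N = 20000/512 = 625/16 Hz
Zero-padding interpolates the spectrum (finer frequency grid)
but does NOT improve the true spectral resolution (ability to resolve close frequencies).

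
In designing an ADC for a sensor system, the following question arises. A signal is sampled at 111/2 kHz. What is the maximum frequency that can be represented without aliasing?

The maximum frequency that can be represented without aliasing
is the Nyquist frequency: f_max = f_s / 2 = 111/2 kHz / 2 = 111/4 kHz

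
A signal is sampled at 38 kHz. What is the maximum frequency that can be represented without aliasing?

The maximum frequency that can be represented without aliasing
is the Nyquist frequency: f_max = f_s / 2 = 38 kHz / 2 = 19 kHz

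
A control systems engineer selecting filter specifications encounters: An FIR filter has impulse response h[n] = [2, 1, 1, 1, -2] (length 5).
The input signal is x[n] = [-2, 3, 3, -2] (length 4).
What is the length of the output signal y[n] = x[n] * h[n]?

For linear convolution, the output length is:
len(y) = len(x) + len(h) - 1 = 4 + 5 - 1 = 8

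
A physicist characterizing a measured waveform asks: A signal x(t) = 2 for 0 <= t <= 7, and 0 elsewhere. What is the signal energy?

Energy = integral of |x(t)|^2 dt over the signal duration
= 2^2 * 7 = 4 * 7 = 28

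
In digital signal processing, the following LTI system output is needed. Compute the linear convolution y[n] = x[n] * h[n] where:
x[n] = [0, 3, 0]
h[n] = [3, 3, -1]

y[n] = sum_k x[k]*h[n-k]. Output length = len(x) + len(h) - 1 = 3 + 3 - 1 = 5.
y[0] = 0*3 = 0
y[1] = 3*3 + 0*3 = 9
y[2] = 0*3 + 3*3 + 0*-1 = 9
y[3] = 0*3 + 3*-1 = -3
y[4] = 0*-1 = 0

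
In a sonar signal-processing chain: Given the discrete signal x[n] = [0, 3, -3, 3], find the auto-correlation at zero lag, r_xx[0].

The auto-correlation at zero lag r_xx[0] equals the signal energy.
r_xx[0] = sum of x[n]^2 = 0^2 + 3^2 + (-3)^2 + 3^2
= 0 + 9 + 9 + 9 = 27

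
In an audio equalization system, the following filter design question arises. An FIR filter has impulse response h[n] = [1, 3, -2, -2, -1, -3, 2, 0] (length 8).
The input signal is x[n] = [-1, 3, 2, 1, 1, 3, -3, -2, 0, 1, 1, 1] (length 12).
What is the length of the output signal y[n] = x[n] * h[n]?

For linear convolution, the output length is:
len(y) = len(x) + len(h) - 1 = 12 + 8 - 1 = 19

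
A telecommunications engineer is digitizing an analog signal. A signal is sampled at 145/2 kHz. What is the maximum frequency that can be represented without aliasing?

The maximum frequency that can be represented without aliasing
is the Nyquist frequency: f_max = f_s / 2 = 145/2 kHz / 2 = 145/4 kHz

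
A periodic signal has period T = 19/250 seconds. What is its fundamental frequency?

The fundamental frequency is the reciprocal of the period.
f = 1/T = 1/(19/250) = 250/19 Hz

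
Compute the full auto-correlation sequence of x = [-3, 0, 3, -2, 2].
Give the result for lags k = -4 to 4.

r_xx[k] = sum_m x[m]*x[m+k], indexed from 0, for k = -4 to 4:
  r_xx[-4] = x[4]*x[0] = -6
  r_xx[-3] = x[3]*x[0] + x[4]*x[1] = 6
  r_xx[-2] = x[2]*x[0] + x[3]*x[1] + x[4]*x[2] = -3
  r_xx[-1] = x[1]*x[0] + x[2]*x[1] + x[3]*x[2] + x[4]*x[3] = -10
  r_xx[0] = x[0]*x[0] + x[1]*x[1] + x[2]*x[2] + x[3]*x[3] + x[4]*x[4] = 26
  r_xx[1] = x[0]*x[1] + x[1]*x[2] + x[2]*x[3] + x[3]*x[4] = -10
  r_xx[2] = x[0]*x[2] + x[1]*x[3] + x[2]*x[4] = -3
  r_xx[3] = x[0]*x[3] + x[1]*x[4] = 6
  r_xx[4] = x[0]*x[4] = -6
r_xx = [-6, 6, -3, -10, 26, -10, -3, 6, -6]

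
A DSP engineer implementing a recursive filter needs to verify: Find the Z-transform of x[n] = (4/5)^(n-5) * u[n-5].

Time-shifting property: if X(z) = Z{x[n]}, then Z{x[n-d]} = z^(-d) * X(z)
X(z) = z/(z - 4/5) for x[n] = (4/5)^n * u[n]
Z{x[n-5]} = z^(-5) * z/(z - 4/5) = z^(-4)/(z - 4/5)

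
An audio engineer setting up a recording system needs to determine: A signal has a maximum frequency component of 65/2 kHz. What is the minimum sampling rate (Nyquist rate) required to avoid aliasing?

By the Nyquist-Shannon sampling theorem,
the minimum sampling rate (Nyquist rate) must be at least 2 * f_max.
Nyquist rate = 2 * 65/2 kHz = 65 kHz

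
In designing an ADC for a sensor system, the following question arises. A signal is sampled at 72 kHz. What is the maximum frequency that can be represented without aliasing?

The maximum frequency that can be represented without aliasing
is the Nyquist frequency: f_max = f_s / 2 = 72 kHz / 2 = 36 kHz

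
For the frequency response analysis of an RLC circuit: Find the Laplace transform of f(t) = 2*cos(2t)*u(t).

Standard pair: cos(wt)*u(t) <-> s/(s^2+w^2)
With w = 2: L{2*cos(2t)*u(t)} = 2s/(s^2+4)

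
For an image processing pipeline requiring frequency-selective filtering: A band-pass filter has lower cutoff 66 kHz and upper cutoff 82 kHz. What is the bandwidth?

Bandwidth = f_high - f_low
= 82 kHz - 66 kHz = 16 kHz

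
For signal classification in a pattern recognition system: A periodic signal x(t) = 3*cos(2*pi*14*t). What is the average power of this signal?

Average power of A*cos(wt) is A^2/2.
P = 3^2 / 2 = 9/2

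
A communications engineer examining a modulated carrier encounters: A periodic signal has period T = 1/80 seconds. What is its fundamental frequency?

The fundamental frequency is the reciprocal of the period.
f = 1/T = 1/(1/80) = 80 Hz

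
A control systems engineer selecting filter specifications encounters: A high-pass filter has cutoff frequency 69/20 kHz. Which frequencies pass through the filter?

A high-pass filter passes all frequencies above the cutoff frequency 69/20 kHz and attenuates lower frequencies.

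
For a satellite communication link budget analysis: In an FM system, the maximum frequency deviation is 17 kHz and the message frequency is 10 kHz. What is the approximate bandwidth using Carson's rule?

Carson's rule: BW = 2*(delta_f + f_m)
= 2*(17 + 10) kHz = 54 kHz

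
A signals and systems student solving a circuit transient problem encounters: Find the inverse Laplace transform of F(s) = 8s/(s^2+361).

Standard pair: s/(s^2+w^2) <-> cos(wt)*u(t)
With k=8, w=19: f(t) = 8*cos(19t)*u(t)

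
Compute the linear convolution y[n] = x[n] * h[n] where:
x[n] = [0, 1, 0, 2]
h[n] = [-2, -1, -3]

y[n] = sum_k x[k]*h[n-k]. Output length = len(x) + len(h) - 1 = 4 + 3 - 1 = 6.
y[0] = 0*-2 = 0
y[1] = 1*-2 + 0*-1 = -2
y[2] = 0*-2 + 1*-1 + 0*-3 = -1
y[3] = 2*-2 + 0*-1 + 1*-3 = -7
y[4] = 2*-1 + 0*-3 = -2
y[5] = 2*-3 = -6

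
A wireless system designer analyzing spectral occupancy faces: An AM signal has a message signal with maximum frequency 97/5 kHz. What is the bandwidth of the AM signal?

In AM (double-sideband), the bandwidth is twice the message frequency.
BW = 2 * f_m = 2 * 97/5 kHz = 194/5 kHz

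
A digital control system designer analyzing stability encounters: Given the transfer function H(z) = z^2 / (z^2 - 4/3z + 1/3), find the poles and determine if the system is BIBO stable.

Poles are roots of the denominator: z^2 - 4/3z + 1/3 = 0.
Quadratic formula: z = [-(-4/3) +/- sqrt((-4/3)^2 - 4*(1/3))] / 2
Discriminant = 16/9 - 4/3 = 4/9; sqrt = 2/3.
z = (4/3 +/- 2/3) / 2 => z = 1 or z = 1/3.
|p1| = 1, |p2| = 1/3.
For BIBO stability, all poles must lie inside the unit circle (|p| < 1).
System is UNSTABLE since at least one |p| >= 1.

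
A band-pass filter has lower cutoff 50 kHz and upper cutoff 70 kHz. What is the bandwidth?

Bandwidth = f_high - f_low
= 70 kHz - 50 kHz = 20 kHz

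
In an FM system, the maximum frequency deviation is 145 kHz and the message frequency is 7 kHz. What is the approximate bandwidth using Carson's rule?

Carson's rule: BW = 2*(delta_f + f_m)
= 2*(145 + 7) kHz = 304 kHz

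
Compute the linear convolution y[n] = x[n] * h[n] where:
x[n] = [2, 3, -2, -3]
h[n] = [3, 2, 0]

y[n] = sum_k x[k]*h[n-k]. Output length = len(x) + len(h) - 1 = 4 + 3 - 1 = 6.
y[0] = 2*3 = 6
y[1] = 3*3 + 2*2 = 13
y[2] = -2*3 + 3*2 + 2*0 = 0
y[3] = -3*3 + -2*2 + 3*0 = -13
y[4] = -3*2 + -2*0 = -6
y[5] = -3*0 = 0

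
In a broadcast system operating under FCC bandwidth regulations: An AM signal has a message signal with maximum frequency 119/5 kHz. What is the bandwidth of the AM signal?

In AM (double-sideband), the bandwidth is twice the message frequency.
BW = 2 * f_m = 2 * 119/5 kHz = 238/5 kHz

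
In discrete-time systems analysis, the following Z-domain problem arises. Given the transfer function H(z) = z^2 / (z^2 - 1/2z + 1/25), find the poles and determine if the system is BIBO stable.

Poles are roots of the denominator: z^2 - 1/2z + 1/25 = 0.
Quadratic formula: z = [-(-1/2) +/- sqrt((-1/2)^2 - 4*(1/25))] / 2
Discriminant = 1/4 - 4/25 = 9/100; sqrt = 3/10.
z = (1/2 +/- 3/10) / 2 => z = 2/5 or z = 1/10.
|p1| = 1/10, |p2| = 2/5.
For BIBO stability, all poles must lie inside the unit circle (|p| < 1).
System is STABLE since both |p| < 1.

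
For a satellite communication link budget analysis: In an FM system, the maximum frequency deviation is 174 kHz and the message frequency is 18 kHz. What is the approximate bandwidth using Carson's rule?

Carson's rule: BW = 2*(delta_f + f_m)
= 2*(174 + 18) kHz = 384 kHz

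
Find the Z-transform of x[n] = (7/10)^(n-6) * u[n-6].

Time-shifting property: if X(z) = Z{x[n]}, then Z{x[n-d]} = z^(-d) * X(z)
X(z) = z/(z - 7/10) for x[n] = (7/10)^n * u[n]
Z{x[n-6]} = z^(-6) * z/(z - 7/10) = z^(-5)/(z - 7/10)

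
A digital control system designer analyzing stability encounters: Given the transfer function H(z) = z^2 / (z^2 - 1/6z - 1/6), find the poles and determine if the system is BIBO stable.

Poles are roots of the denominator: z^2 - 1/6z - 1/6 = 0.
Quadratic formula: z = [-(-1/6) +/- sqrt((-1/6)^2 - 4*(-1/6))] / 2
Discriminant = 1/36 + 2/3 = 25/36; sqrt = 5/6.
z = (1/6 +/- 5/6) / 2 => z = 1/2 or z = -1/3.
|p1| = 1/2, |p2| = 1/3.
For BIBO stability, all poles must lie inside the unit circle (|p| < 1).
System is STABLE since both |p| < 1.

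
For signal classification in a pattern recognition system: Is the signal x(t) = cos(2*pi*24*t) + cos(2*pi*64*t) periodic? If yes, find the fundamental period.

f1 = 24 Hz, f2 = 64 Hz
Period T1 = 1/24, T2 = 1/64
Ratio T1/T2 = 64/24, which is rational.
The signal is periodic with fundamental period T = 1/GCD(24,64) = 1/8 s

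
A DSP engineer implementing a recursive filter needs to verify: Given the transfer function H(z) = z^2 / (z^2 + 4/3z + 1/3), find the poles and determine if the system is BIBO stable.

Poles are roots of the denominator: z^2 + 4/3z + 1/3 = 0.
Quadratic formula: z = [-(4/3) +/- sqrt((4/3)^2 - 4*(1/3))] / 2
Discriminant = 16/9 - 4/3 = 4/9; sqrt = 2/3.
z = (-4/3 +/- 2/3) / 2 => z = -1/3 or z = -1.
|p1| = 1, |p2| = 1/3.
For BIBO stability, all poles must lie inside the unit circle (|p| < 1).
System is UNSTABLE since at least one |p| >= 1.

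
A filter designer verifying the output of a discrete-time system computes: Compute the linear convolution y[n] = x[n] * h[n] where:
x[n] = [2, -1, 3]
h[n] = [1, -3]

y[n] = sum_k x[k]*h[n-k]. Output length = len(x) + len(h) - 1 = 3 + 2 - 1 = 4.
y[0] = 2*1 = 2
y[1] = -1*1 + 2*-3 = -7
y[2] = 3*1 + -1*-3 = 6
y[3] = 3*-3 = -9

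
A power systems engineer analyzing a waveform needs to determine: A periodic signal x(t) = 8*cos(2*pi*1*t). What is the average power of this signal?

Average power of A*cos(wt) is A^2/2.
P = 8^2 / 2 = 64/2 = 32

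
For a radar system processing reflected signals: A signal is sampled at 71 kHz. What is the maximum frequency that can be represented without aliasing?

The maximum frequency that can be represented without aliasing
is the Nyquist frequency: f_max = f_s / 2 = 71 kHz / 2 = 71/2 kHz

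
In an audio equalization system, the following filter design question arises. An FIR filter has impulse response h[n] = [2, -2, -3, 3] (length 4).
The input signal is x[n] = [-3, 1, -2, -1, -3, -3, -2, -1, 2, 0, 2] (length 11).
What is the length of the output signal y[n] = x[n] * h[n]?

For linear convolution, the output length is:
len(y) = len(x) + len(h) - 1 = 11 + 4 - 1 = 14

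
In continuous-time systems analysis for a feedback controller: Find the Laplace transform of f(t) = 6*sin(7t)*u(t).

Standard pair: sin(wt)*u(t) <-> w/(s^2+w^2)
With w = 7: L{6*sin(7t)*u(t)} = 42/(s^2+49)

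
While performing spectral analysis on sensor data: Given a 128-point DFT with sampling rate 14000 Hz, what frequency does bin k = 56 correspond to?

The frequency of DFT bin k is: f_k = k * f_s / N
f_56 = 56 * 14000 / 128 = 6125 Hz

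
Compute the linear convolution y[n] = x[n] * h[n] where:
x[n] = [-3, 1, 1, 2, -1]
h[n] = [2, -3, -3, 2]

y[n] = sum_k x[k]*h[n-k]. Output length = len(x) + len(h) - 1 = 5 + 4 - 1 = 8.
y[0] = -3*2 = -6
y[1] = 1*2 + -3*-3 = 11
y[2] = 1*2 + 1*-3 + -3*-3 = 8
y[3] = 2*2 + 1*-3 + 1*-3 + -3*2 = -8
y[4] = -1*2 + 2*-3 + 1*-3 + 1*2 = -9
y[5] = -1*-3 + 2*-3 + 1*2 = -1
y[6] = -1*-3 + 2*2 = 7
y[7] = -1*2 = -2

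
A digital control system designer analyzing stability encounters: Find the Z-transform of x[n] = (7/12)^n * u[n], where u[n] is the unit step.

The Z-transform of a^n * u[n] is z/(z-a) for |z| > |a|.
Here a = 7/12, so X(z) = z/(z - (7/12)) = 12z/(12z - 7)
ROC: |z| > 7/12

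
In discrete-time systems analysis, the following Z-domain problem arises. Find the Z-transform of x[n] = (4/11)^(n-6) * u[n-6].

Time-shifting property: if X(z) = Z{x[n]}, then Z{x[n-d]} = z^(-d) * X(z)
X(z) = z/(z - 4/11) for x[n] = (4/11)^n * u[n]
Z{x[n-6]} = z^(-6) * z/(z - 4/11) = z^(-5)/(z - 4/11)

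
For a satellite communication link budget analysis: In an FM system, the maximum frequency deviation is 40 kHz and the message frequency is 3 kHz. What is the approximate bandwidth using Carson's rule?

Carson's rule: BW = 2*(delta_f + f_m)
= 2*(40 + 3) kHz = 86 kHz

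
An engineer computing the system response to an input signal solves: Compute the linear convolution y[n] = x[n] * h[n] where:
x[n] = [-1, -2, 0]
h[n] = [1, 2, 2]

y[n] = sum_k x[k]*h[n-k]. Output length = len(x) + len(h) - 1 = 3 + 3 - 1 = 5.
y[0] = -1*1 = -1
y[1] = -2*1 + -1*2 = -4
y[2] = 0*1 + -2*2 + -1*2 = -6
y[3] = 0*2 + -2*2 = -4
y[4] = 0*2 = 0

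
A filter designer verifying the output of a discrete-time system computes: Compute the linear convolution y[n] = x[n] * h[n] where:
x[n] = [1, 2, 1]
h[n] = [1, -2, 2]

y[n] = sum_k x[k]*h[n-k]. Output length = len(x) + len(h) - 1 = 3 + 3 - 1 = 5.
y[0] = 1*1 = 1
y[1] = 2*1 + 1*-2 = 0
y[2] = 1*1 + 2*-2 + 1*2 = -1
y[3] = 1*-2 + 2*2 = 2
y[4] = 1*2 = 2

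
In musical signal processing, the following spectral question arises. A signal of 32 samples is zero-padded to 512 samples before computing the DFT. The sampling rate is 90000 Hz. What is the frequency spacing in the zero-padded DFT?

Original DFT: N = 32, resolution = f_s/N = 90000/32 = 5625/2 Hz
Zero-padded DFT: N = 512, resolution = f_s/N = 90000/512 = 5625/32 Hz
Zero-padding interpolates the spectrum (finer frequency grid)
but does NOT improve the true spectral resolution (ability to resolve close frequencies).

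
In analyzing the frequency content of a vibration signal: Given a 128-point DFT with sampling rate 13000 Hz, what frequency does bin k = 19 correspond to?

The frequency of DFT bin k is: f_k = k * f_s / N
f_19 = 19 * 13000 / 128 = 30875/16 Hz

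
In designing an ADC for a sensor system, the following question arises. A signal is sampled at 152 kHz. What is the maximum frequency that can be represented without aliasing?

The maximum frequency that can be represented without aliasing
is the Nyquist frequency: f_max = f_s / 2 = 152 kHz / 2 = 76 kHz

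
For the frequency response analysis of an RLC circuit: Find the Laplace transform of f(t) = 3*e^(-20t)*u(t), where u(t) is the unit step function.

Standard Laplace transform pair:
e^(-at)*u(t) <-> 1/(s+a)
With a = 20: L{3*e^(-20t)*u(t)} = 3/(s+20), ROC: Re(s) > -20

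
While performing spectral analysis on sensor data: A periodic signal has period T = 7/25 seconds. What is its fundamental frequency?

The fundamental frequency is the reciprocal of the period.
f = 1/T = 1/(7/25) = 25/7 Hz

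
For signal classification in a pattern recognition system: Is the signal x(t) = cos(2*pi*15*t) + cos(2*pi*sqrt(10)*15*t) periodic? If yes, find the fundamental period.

f1 = 15 Hz, f2 = 15*sqrt(10) Hz
Ratio f2/f1 = sqrt(10), which is irrational.
Since the frequency ratio is irrational, no common period exists.
The signal is not periodic.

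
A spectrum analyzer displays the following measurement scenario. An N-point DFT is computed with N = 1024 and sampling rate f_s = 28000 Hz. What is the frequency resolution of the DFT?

DFT frequency resolution = f_s / N
= 28000 / 1024 = 875/32 Hz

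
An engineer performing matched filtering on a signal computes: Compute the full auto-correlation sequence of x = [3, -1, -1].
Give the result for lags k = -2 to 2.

r_xx[k] = sum_m x[m]*x[m+k], indexed from 0, for k = -2 to 2:
  r_xx[-2] = x[2]*x[0] = -3
  r_xx[-1] = x[1]*x[0] + x[2]*x[1] = -2
  r_xx[0] = x[0]*x[0] + x[1]*x[1] + x[2]*x[2] = 11
  r_xx[1] = x[0]*x[1] + x[1]*x[2] = -2
  r_xx[2] = x[0]*x[2] = -3
r_xx = [-3, -2, 11, -2, -3]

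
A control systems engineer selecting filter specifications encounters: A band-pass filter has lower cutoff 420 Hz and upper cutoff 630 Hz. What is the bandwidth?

Bandwidth = f_high - f_low
= 630 Hz - 420 Hz = 210 Hz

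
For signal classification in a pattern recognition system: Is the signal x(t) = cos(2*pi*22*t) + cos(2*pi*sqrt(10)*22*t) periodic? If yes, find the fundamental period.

f1 = 22 Hz, f2 = 22*sqrt(10) Hz
Ratio f2/f1 = sqrt(10), which is irrational.
Since the frequency ratio is irrational, no common period exists.
The signal is not periodic.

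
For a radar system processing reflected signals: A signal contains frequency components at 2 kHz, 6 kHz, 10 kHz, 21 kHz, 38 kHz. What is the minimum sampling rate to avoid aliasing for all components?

The highest frequency component is f_max = 38 kHz.
Nyquist rate = 2 * f_max = 2 * 38 kHz = 76 kHz.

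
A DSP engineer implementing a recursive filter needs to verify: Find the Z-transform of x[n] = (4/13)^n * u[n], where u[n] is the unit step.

The Z-transform of a^n * u[n] is z/(z-a) for |z| > |a|.
Here a = 4/13, so X(z) = z/(z - (4/13)) = 13z/(13z - 4)
ROC: |z| > 4/13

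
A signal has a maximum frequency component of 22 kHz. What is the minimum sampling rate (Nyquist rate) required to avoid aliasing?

By the Nyquist-Shannon sampling theorem,
the minimum sampling rate (Nyquist rate) must be at least 2 * f_max.
Nyquist rate = 2 * 22 kHz = 44 kHz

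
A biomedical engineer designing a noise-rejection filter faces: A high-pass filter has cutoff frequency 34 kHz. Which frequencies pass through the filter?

A high-pass filter passes all frequencies above the cutoff frequency 34 kHz and attenuates lower frequencies.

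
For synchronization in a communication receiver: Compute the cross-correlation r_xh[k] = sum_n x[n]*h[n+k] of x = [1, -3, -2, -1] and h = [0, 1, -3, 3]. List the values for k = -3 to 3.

Both sequences indexed from 0 and zero outside their support.
Lags with overlap: k = -3 to 3.
  r_xh[-3] = x[3]*h[0] = 0
  r_xh[-2] = x[2]*h[0] + x[3]*h[1] = -1
  r_xh[-1] = x[1]*h[0] + x[2]*h[1] + x[3]*h[2] = 1
  r_xh[0] = x[0]*h[0] + x[1]*h[1] + x[2]*h[2] + x[3]*h[3] = 0
  r_xh[1] = x[0]*h[1] + x[1]*h[2] + x[2]*h[3] = 4
  r_xh[2] = x[0]*h[2] + x[1]*h[3] = -12
  r_xh[3] = x[0]*h[3] = 3
r_xh = [0, -1, 1, 0, 4, -12, 3] (for k = -3, ..., 3)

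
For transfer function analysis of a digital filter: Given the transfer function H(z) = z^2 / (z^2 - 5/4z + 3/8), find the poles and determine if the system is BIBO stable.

Poles are roots of the denominator: z^2 - 5/4z + 3/8 = 0.
Quadratic formula: z = [-(-5/4) +/- sqrt((-5/4)^2 - 4*(3/8))] / 2
Discriminant = 25/16 - 3/2 = 1/16; sqrt = 1/4.
z = (5/4 +/- 1/4) / 2 => z = 3/4 or z = 1/2.
|p1| = 3/4, |p2| = 1/2.
For BIBO stability, all poles must lie inside the unit circle (|p| < 1).
System is STABLE since both |p| < 1.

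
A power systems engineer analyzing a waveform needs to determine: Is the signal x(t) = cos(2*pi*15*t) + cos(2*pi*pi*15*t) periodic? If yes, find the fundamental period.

f1 = 15 Hz, f2 = 15*pi Hz
Ratio f2/f1 = pi, which is irrational.
Since the frequency ratio is irrational, no common period exists.
The signal is not periodic.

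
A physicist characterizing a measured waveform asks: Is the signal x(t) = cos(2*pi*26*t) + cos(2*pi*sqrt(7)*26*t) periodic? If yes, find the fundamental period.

f1 = 26 Hz, f2 = 26*sqrt(7) Hz
Ratio f2/f1 = sqrt(7), which is irrational.
Since the frequency ratio is irrational, no common period exists.
The signal is not periodic.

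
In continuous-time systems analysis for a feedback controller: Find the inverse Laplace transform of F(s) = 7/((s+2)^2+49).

Standard pair: w/((s+a)^2+w^2) <-> e^(-at)*sin(wt)*u(t)
With a=2, w=7: f(t) = e^(-2t)*sin(7t)*u(t)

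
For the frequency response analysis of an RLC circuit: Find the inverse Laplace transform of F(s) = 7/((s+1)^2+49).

Standard pair: w/((s+a)^2+w^2) <-> e^(-at)*sin(wt)*u(t)
With a=1, w=7: f(t) = e^(-t)*sin(7t)*u(t)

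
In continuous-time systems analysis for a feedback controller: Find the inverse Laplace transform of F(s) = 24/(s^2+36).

Standard pair: w/(s^2+w^2) <-> sin(wt)*u(t)
Recognize w^2 = 36, so w = 6; numerator 24 = 4*6.
f(t) = 4*sin(6t)*u(t)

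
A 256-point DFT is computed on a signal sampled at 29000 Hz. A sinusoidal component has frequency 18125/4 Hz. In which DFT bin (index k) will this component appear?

DFT frequency resolution = f_s/N = 29000/256 = 3625/32 Hz
Bin index k = f_signal / resolution = 18125/4 / 3625/32 = 40
The signal frequency 18125/4 Hz falls in DFT bin k = 40.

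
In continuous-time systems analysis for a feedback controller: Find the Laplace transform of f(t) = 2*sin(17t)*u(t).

Standard pair: sin(wt)*u(t) <-> w/(s^2+w^2)
With w = 17: L{2*sin(17t)*u(t)} = 34/(s^2+289)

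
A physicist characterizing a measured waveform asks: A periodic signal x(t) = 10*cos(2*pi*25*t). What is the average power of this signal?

Average power of A*cos(wt) is A^2/2.
P = 10^2 / 2 = 100/2 = 50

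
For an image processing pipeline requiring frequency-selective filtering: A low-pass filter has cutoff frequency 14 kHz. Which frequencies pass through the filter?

A low-pass filter passes all frequencies below the cutoff frequency 14 kHz and attenuates higher frequencies.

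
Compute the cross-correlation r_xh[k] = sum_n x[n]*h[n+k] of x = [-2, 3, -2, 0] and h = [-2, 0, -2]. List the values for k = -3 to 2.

Both sequences indexed from 0 and zero outside their support.
Lags with overlap: k = -3 to 2.
  r_xh[-3] = x[3]*h[0] = 0
  r_xh[-2] = x[2]*h[0] + x[3]*h[1] = 4
  r_xh[-1] = x[1]*h[0] + x[2]*h[1] + x[3]*h[2] = -6
  r_xh[0] = x[0]*h[0] + x[1]*h[1] + x[2]*h[2] = 8
  r_xh[1] = x[0]*h[1] + x[1]*h[2] = -6
  r_xh[2] = x[0]*h[2] = 4
r_xh = [0, 4, -6, 8, -6, 4] (for k = -3, ..., 2)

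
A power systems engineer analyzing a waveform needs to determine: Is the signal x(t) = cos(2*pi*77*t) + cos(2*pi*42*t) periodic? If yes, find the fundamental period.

f1 = 77 Hz, f2 = 42 Hz
Period T1 = 1/77, T2 = 1/42
Ratio T1/T2 = 42/77, which is rational.
The signal is periodic with fundamental period T = 1/GCD(77,42) = 1/7 s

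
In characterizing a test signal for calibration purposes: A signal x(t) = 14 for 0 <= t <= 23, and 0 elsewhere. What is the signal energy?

Energy = integral of |x(t)|^2 dt over the signal duration
= 14^2 * 23 = 196 * 23 = 4508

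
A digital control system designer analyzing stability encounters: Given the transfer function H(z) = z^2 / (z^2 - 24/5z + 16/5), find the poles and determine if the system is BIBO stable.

Poles are roots of the denominator: z^2 - 24/5z + 16/5 = 0.
Quadratic formula: z = [-(-24/5) +/- sqrt((-24/5)^2 - 4*(16/5))] / 2
Discriminant = 576/25 - 64/5 = 256/25; sqrt = 16/5.
z = (24/5 +/- 16/5) / 2 => z = 4 or z = 4/5.
|p1| = 4, |p2| = 4/5.
For BIBO stability, all poles must lie inside the unit circle (|p| < 1).
System is UNSTABLE since at least one |p| >= 1.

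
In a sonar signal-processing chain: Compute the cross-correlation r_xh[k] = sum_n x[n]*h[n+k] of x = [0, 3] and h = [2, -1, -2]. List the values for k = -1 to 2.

Both sequences indexed from 0 and zero outside their support.
Lags with overlap: k = -1 to 2.
  r_xh[-1] = x[1]*h[0] = 6
  r_xh[0] = x[0]*h[0] + x[1]*h[1] = -3
  r_xh[1] = x[0]*h[1] + x[1]*h[2] = -6
  r_xh[2] = x[0]*h[2] = 0
r_xh = [6, -3, -6, 0] (for k = -1, ..., 2)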